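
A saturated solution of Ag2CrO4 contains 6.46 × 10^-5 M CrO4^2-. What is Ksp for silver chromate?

1.08e-12

Ag2CrO4(s) ⇌ 2 Ag^+ + CrO4^2-
Stoichiometry gives [Ag^+] = (2/1)[CrO4^2-] = 1.292 x 10^-4 M.
Ksp = [Ag^+]^2[CrO4^2-]
Ksp = (1.292 × 10^-4)^2 × 6.46 x 10^-5 = 1.08 x 10^-12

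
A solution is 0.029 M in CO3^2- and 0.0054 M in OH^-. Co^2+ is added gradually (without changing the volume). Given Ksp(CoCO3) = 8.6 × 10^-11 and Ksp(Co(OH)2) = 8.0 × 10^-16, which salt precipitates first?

Each salt begins to precipitate when Q = Ksp, i.e. when [Co^2+] reaches its threshold.
For CoCO3: 8.6 × 10^-11 = 0.029 × [Co^2+]  ⇒  [Co^2+] = 3.0 × 10^-9 M.
For Co(OH)2: 8.0 × 10^-16 = (0.0054)^2 × [Co^2+]  ⇒  [Co^2+] = 2.7 × 10^-11 M.
The salt with the lower threshold [Co^2+] precipitates first: Co(OH)2.

Co(OH)2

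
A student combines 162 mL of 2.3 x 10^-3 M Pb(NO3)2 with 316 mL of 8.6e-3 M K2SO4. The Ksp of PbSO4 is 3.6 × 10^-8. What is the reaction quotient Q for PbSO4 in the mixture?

Q = 4.4 × 10^-6

Total volume = 162 + 316 = 478 mL.
[Pb^2+] = 2.3 × 10^-3 × (162/478) = 7.79 × 10^-4 M
[SO4^2-] = 8.6 × 10^-3 × (316/478) = 5.69 × 10^-3 M
PbSO4(s) ⇌ Pb^2+ + SO4^2-, so Q = [Pb^2+][SO4^2-]
Q = (7.79 × 10^-4)(5.69 × 10^-3) = 4.4 x 10^-6
Q > Ksp, so PbSO4 will precipitate.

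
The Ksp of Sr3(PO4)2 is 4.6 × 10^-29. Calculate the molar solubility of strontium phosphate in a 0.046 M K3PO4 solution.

Sr3(PO4)2(s) ⇌ 3 Sr^2+ + 2 PO4^3-
Ksp = [Sr^2+]^3[PO4^3-]^2
Let s = moles of Sr3(PO4)2 that dissolve per litre. [Sr^2+] = 3s, [PO4^3-] = 0.046 + 2s ≈ 0.046 (since PO4^3- from K3PO4 dominates).
Ksp ≈ (3s)^3 × (0.046)^2
s = 9.3 x 10^-10 M
Check: 2s = 1.9 × 10^-9 ≪ 0.046, so the approximation is valid.

s = 9.3 x 10^-10 M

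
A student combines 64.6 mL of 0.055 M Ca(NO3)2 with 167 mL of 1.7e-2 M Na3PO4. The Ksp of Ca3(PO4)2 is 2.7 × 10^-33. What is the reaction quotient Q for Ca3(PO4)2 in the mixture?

Total volume = 64.6 + 167 = 231.6 mL.
[Ca^2+] = 5.5 × 10^-2 × (64.6/231.6) = 1.53 × 10^-2 M
[PO4^3-] = 1.7 x 10^-2 × (167/231.6) = 1.23 × 10^-2 M
Ca3(PO4)2(s) <=> 3 Ca^2+ + 2 PO4^3-, so Q = [Ca^2+]^3[PO4^3-]^2
Q = (1.53 x 10^-2)^3(1.23 × 10^-2)^2 = 5.4 × 10^-10
Q > Ksp, so Ca3(PO4)2 will precipitate.

Q ≈ 5.4e-10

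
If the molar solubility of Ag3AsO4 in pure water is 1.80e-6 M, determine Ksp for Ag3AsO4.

Ag3AsO4(s) ⇌ 3 Ag^+ + AsO4^3-
If s mol/L of Ag3AsO4 dissolves, [Ag^+] = 3s and [AsO4^3-] = s.
Ksp = [Ag^+]^3[AsO4^3-]
Substituting: Ksp = (3s)^3s = 27s^4
Ksp = 27 × (1.80 × 10^-6)^4 = 2.83 × 10^-22

2.83e-22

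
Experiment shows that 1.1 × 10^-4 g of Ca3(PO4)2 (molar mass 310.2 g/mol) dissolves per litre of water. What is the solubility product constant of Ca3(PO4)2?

Molar solubility s = (1.1 × 10^-4 g/L) / (310.2 g/mol) = 3.55 × 10^-7 M.
Ca3(PO4)2(s) <=> 3 Ca^2+ + 2 PO4^3-
Let s = molar solubility. Then [Ca^2+] = 3s and [PO4^3-] = 2s.
Ksp = [Ca^2+]^3[PO4^3-]^2
Substituting: Ksp = (3s)^3(2s)^2 = 108s^5
Ksp = 108 × (3.55 × 10^-7)^5 = 6.1 × 10^-31

6.1 × 10^-31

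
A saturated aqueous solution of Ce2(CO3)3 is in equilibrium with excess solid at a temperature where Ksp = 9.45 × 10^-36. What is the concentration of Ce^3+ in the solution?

Ce2(CO3)3(s) ⇌ 2 Ce^3+ + 3 CO3^2-
Ksp = [Ce^3+]^2[CO3^2-]^3
For each mole of Ce2(CO3)3 that dissolves: [Ce^3+] = 2s, [CO3^2-] = 3s.
So Ksp = (2s)^2 × (3s)^3 = 108s^5
s^5 = 9.45 × 10^-36 / 108, so s = 3.876 × 10^-8 M
[Ce^3+] = 2s = 7.75 x 10^-8 M

[Ce^3+] = 7.75 x 10^-8 M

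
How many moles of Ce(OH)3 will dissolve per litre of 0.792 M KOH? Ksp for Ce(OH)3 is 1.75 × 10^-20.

s ≈ 3.52 × 10^-20 M

Ce(OH)3(s) <=> Ce^3+(aq) + 3 OH^-(aq)
Ksp = [Ce^3+][OH^-]^3
If s mol/L dissolves here, [Ce^3+] = s, [OH^-] = 0.792 + 3s ≈ 0.792 (common-ion effect: OH^- is already 0.792 M).
Ksp ≈ s × (0.792)^3
s = 3.52 x 10^-20 M
Check: 3s = 1.1 × 10^-19 ≪ 0.792, so the approximation is valid.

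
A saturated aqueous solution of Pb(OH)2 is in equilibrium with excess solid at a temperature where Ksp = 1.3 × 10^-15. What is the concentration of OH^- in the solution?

[OH^-] = 1.4e-5 M

Pb(OH)2(s) ⇌ Pb^2+(aq) + 2 OH^-(aq)
Ksp = [Pb^2+][OH^-]^2
With molar solubility s: [Pb^2+] = s, [OH^-] = 2s.
Ksp = s(2s)^2 = 4s^3
s^3 = 1.3 × 10^-15 / 4, so s = 6.88 x 10^-6 M
[OH^-] = 2s = 1.4 × 10^-5 M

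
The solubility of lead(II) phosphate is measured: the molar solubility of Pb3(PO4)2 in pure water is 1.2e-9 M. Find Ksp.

Pb3(PO4)2(s) <=> 3 Pb^2+(aq) + 2 PO4^3-(aq)
With molar solubility s: [Pb^2+] = 3s, [PO4^3-] = 2s.
Ksp = [Pb^2+]^3[PO4^3-]^2
Substituting: Ksp = (3s)^3(2s)^2 = 108s^5
Ksp = 108 × (1.2 x 10^-9)^5 = 2.7 × 10^-43

Ksp = 2.7 × 10^-43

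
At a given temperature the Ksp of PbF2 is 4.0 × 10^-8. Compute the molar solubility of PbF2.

s = 2.2 × 10^-3 M

PbF2(s) ⇌ Pb^2+(aq) + 2 F^-(aq)
Ksp = [Pb^2+][F^-]^2
Let s = molar solubility. Then [Pb^2+] = s and [F^-] = 2s.
Substituting: Ksp = s(2s)^2 = 4s^3
s = (4.0 × 10^-8 / 4)^(1/3) = 2.2 x 10^-3 M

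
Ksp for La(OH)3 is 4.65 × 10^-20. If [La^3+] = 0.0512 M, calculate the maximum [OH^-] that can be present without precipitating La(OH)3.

[OH^-] ≈ 9.68 x 10^-7 M

La(OH)3(s) ⇌ La^3+ + 3 OH^-
Ksp = [La^3+][OH^-]^3
Precipitation begins when Q = Ksp. With [La^3+] = 0.0512 M:
4.65 × 10^-20 = (0.0512) × [OH^-]^3
[OH^-] = (4.65 × 10^-20 / 5.12 x 10^-2)^(1/3) = 9.68 × 10^-7 M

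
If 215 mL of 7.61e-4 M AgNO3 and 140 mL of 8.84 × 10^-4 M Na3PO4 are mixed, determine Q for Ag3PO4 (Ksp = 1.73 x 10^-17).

Total volume = 215 + 140 = 355 mL.
[Ag^+] = 7.61 × 10^-4 × (215/355) = 4.609 × 10^-4 M
[PO4^3-] = 8.84 x 10^-4 × (140/355) = 3.486 x 10^-4 M
Ag3PO4(s) ⇌ 3 Ag^+(aq) + PO4^3-(aq), so Q = [Ag^+]^3[PO4^3-]
Q = (4.609 x 10^-4)^3(3.486 × 10^-4) = 3.41 × 10^-14
Q > Ksp, so Ag3PO4 will precipitate.

3.41 x 10^-14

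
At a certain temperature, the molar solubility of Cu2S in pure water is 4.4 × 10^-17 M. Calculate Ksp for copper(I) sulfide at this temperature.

Cu2S(s) ⇌ 2 Cu^+(aq) + S^2-(aq)
For each mole of Cu2S that dissolves: [Cu^+] = 2s, [S^2-] = s.
Ksp = [Cu^+]^2[S^2-]
Substituting: Ksp = (2s)^2s = 4s^3
Ksp = 4 × (4.4 × 10^-17)^3 = 3.4 × 10^-49

Ksp = 3.4 × 10^-49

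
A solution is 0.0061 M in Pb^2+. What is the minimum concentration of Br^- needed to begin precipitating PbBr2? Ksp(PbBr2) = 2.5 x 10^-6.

PbBr2(s) ⇌ Pb^2+(aq) + 2 Br^-(aq)
Ksp = [Pb^2+][Br^-]^2
Precipitation begins when Q = Ksp. With [Pb^2+] = 0.0061 M:
2.5 x 10^-6 = (0.0061) × [Br^-]^2
[Br^-] = (2.5 x 10^-6 / 6.1 × 10^-3)^(1/2) = 2.0 × 10^-2 M

0.020 M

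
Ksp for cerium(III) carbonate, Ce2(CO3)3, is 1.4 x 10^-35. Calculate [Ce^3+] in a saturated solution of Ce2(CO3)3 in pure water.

Ce2(CO3)3(s) ⇌ 2 Ce^3+ + 3 CO3^2-
Ksp = [Ce^3+]^2[CO3^2-]^3
If s mol/L of Ce2(CO3)3 dissolves, [Ce^3+] = 2s and [CO3^2-] = 3s.
Substituting: Ksp = (2s)^2(3s)^3 = 108s^5
s = (1.4 x 10^-35 / 108)^(1/5) = 4.19 x 10^-8 M
[Ce^3+] = 2s = 8.4 × 10^-8 M

[Ce^3+] = 8.4e-8 M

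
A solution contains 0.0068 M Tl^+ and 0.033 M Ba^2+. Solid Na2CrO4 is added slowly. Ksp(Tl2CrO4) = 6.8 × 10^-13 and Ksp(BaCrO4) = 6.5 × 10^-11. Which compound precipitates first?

BaCrO4

Precipitation of each salt starts when its ion product equals its Ksp.
For Tl2CrO4: 6.8 × 10^-13 = (0.0068)^2 × [CrO4^2-]  ⇒  [CrO4^2-] = 1.5 x 10^-8 M.
For BaCrO4: 6.5 × 10^-11 = 0.033 × [CrO4^2-]  ⇒  [CrO4^2-] = 2.0 × 10^-9 M.
The salt with the lower threshold [CrO4^2-] precipitates first: BaCrO4.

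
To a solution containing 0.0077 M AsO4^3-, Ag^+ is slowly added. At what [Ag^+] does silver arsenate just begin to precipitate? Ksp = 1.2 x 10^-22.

Ag3AsO4(s) ⇌ 3 Ag^+(aq) + AsO4^3-(aq)
Ksp = [Ag^+]^3[AsO4^3-]
Precipitation begins when Q = Ksp. With [AsO4^3-] = 0.0077 M:
1.2 x 10^-22 = (0.0077) × [Ag^+]^3
[Ag^+] = (1.2 x 10^-22 / 7.7 x 10^-3)^(1/3) = 2.5 × 10^-7 M

[Ag^+] ≈ 2.5e-7 M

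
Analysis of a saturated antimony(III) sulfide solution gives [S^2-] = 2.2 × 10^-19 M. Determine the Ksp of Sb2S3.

Ksp ≈ 2.3 x 10^-94

Sb2S3(s) <=> 2 Sb^3+(aq) + 3 S^2-(aq)
Stoichiometry gives [Sb^3+] = (2/3)[S^2-] = 1.47 × 10^-19 M.
Ksp = [Sb^3+]^2[S^2-]^3
Ksp = (1.47 × 10^-19)^2 × (2.2 × 10^-19)^3 = 2.3 × 10^-94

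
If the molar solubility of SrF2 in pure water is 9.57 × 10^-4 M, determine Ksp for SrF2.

SrF2(s) ⇌ Sr^2+(aq) + 2 F^-(aq)
For each mole of SrF2 that dissolves: [Sr^2+] = s, [F^-] = 2s.
Ksp = [Sr^2+][F^-]^2
Ksp = s(2s)^2 = 4s^3
Ksp = 4 × (9.57 × 10^-4)^3 = 3.51 × 10^-9

Ksp = 3.51e-9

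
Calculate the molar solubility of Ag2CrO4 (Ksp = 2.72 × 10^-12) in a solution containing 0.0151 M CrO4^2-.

Ag2CrO4(s) ⇌ 2 Ag^+(aq) + CrO4^2-(aq)
Ksp = [Ag^+]^2[CrO4^2-]
If s mol/L dissolves here, [Ag^+] = 2s, [CrO4^2-] = 0.0151 + s ≈ 0.0151 (since the CrO4^2- already present dominates).
Ksp ≈ (2s)^2 × 0.0151
s = 6.71 × 10^-6 M
Check: s = 6.7 × 10^-6 ≪ 0.0151, so the approximation is valid.

6.71e-6 M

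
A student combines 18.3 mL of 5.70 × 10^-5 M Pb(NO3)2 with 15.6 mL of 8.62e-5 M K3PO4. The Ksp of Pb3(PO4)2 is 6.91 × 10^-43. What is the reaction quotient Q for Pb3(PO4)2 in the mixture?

Total volume = 18.3 + 15.6 = 33.9 mL.
[Pb^2+] = 5.70 × 10^-5 × (18.3/33.9) = 3.077 × 10^-5 M
[PO4^3-] = 8.62 × 10^-5 × (15.6/33.9) = 3.967 x 10^-5 M
Pb3(PO4)2(s) ⇌ 3 Pb^2+(aq) + 2 PO4^3-(aq), so Q = [Pb^2+]^3[PO4^3-]^2
Q = (3.077 x 10^-5)^3(3.967 × 10^-5)^2 = 4.58 x 10^-23
Q > Ksp, so Pb3(PO4)2 will precipitate.

Q = 4.58 × 10^-23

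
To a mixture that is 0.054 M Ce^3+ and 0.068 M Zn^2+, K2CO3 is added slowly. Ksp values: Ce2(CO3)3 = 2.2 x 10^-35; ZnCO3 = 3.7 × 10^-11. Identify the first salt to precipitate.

Ce2(CO3)3

Precipitation of each salt starts when its ion product equals its Ksp.
For Ce2(CO3)3: 2.2 x 10^-35 = (0.054)^2 × [CO3^2-]^3  ⇒  [CO3^2-] = 2.0 × 10^-11 M.
For ZnCO3: 3.7 × 10^-11 = 0.068 × [CO3^2-]  ⇒  [CO3^2-] = 5.4 × 10^-10 M.
The salt with the lower threshold [CO3^2-] precipitates first: Ce2(CO3)3.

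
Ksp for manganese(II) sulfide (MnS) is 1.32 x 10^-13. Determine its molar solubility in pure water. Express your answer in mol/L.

MnS(s) ⇌ Mn^2+ + S^2-
Ksp = [Mn^2+][S^2-]
For each mole of MnS that dissolves: [Mn^2+] = s, [S^2-] = s.
Ksp = s^2
s = √(1.32 x 10^-13) = 3.63 x 10^-7 M

3.63 × 10^-7 M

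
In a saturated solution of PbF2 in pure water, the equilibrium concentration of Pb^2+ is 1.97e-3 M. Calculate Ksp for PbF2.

Ksp ≈ 3.06 x 10^-8

PbF2(s) ⇌ Pb^2+ + 2 F^-
Stoichiometry gives [F^-] = (2/1)[Pb^2+] = 3.940 × 10^-3 M.
Ksp = [Pb^2+][F^-]^2
Ksp = 1.97 x 10^-3 × (3.940 × 10^-3)^2 = 3.06 × 10^-8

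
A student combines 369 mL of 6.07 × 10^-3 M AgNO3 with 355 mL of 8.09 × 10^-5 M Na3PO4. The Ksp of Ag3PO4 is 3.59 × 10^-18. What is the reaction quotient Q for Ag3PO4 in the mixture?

Q ≈ 1.17 × 10^-12

Total volume = 369 + 355 = 724 mL.
[Ag^+] = 6.07 × 10^-3 × (369/724) = 3.094 × 10^-3 M
[PO4^3-] = 8.09 × 10^-5 × (355/724) = 3.967 x 10^-5 M
Ag3PO4(s) <=> 3 Ag^+(aq) + PO4^3-(aq), so Q = [Ag^+]^3[PO4^3-]
Q = (3.094 x 10^-3)^3(3.967 x 10^-5) = 1.17 x 10^-12
Q > Ksp, so Ag3PO4 will precipitate.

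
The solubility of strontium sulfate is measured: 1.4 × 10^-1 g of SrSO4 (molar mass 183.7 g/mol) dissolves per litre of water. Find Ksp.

Molar solubility s = (1.4 × 10^-1 g/L) / (183.7 g/mol) = 7.62 × 10^-4 M.
SrSO4(s) <=> Sr^2+(aq) + SO4^2-(aq)
With molar solubility s: [Sr^2+] = s, [SO4^2-] = s.
Ksp = [Sr^2+][SO4^2-]
Ksp = s^2
With s = 7.62 × 10^-4: Ksp = 5.8 × 10^-7

5.8 × 10^-7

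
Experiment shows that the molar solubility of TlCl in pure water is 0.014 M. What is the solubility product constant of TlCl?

Ksp ≈ 2.0 × 10^-4

TlCl(s) ⇌ Tl^+ + Cl^-
With molar solubility s: [Tl^+] = s, [Cl^-] = s.
Ksp = [Tl^+][Cl^-]
Ksp = s^2
Ksp = (1.4 x 10^-2)^2 = 2.0 × 10^-4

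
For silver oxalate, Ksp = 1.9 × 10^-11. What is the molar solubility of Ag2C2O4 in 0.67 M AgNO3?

Ag2C2O4(s) <=> 2 Ag^+ + C2O4^2-
Ksp = [Ag^+]^2[C2O4^2-]
Let s = moles of Ag2C2O4 that dissolve per litre. [Ag^+] = 0.67 + 2s ≈ 0.67, [C2O4^2-] = s (since Ag^+ from AgNO3 dominates).
Ksp ≈ (0.67)^2 × s
s = 4.2 × 10^-11 M
Check: 2s = 8.5 × 10^-11 ≪ 0.67, so the approximation is valid.

s ≈ 4.2 x 10^-11 M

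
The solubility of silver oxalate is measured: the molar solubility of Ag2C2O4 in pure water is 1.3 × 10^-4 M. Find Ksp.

Ag2C2O4(s) <=> 2 Ag^+(aq) + C2O4^2-(aq)
If s mol/L of Ag2C2O4 dissolves, [Ag^+] = 2s and [C2O4^2-] = s.
Ksp = [Ag^+]^2[C2O4^2-]
So Ksp = (2s)^2 × s = 4s^3
Ksp = 4 × (1.3 × 10^-4)^3 = 8.8 × 10^-12

Ksp ≈ 8.8e-12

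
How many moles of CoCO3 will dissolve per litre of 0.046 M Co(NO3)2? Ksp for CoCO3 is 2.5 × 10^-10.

CoCO3(s) ⇌ Co^2+ + CO3^2-
Ksp = [Co^2+][CO3^2-]
If s mol/L dissolves here, [Co^2+] = 0.046 + s ≈ 0.046, [CO3^2-] = s (since Co^2+ from Co(NO3)2 dominates).
Ksp ≈ 0.046 × s
s = 5.4 × 10^-9 M
Check: s = 5.4 × 10^-9 ≪ 0.046, so the approximation is valid.

s = 5.4e-9 M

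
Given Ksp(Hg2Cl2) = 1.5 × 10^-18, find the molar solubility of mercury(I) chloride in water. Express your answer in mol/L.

7.2 × 10^-7 M

Hg2Cl2(s) ⇌ Hg2^2+(aq) + 2 Cl^-(aq)
Ksp = [Hg2^2+][Cl^-]^2
With molar solubility s: [Hg2^2+] = s, [Cl^-] = 2s.
So Ksp = s × (2s)^2 = 4s^3
s = (1.5 × 10^-18 / 4)^(1/3) = 7.2 × 10^-7 M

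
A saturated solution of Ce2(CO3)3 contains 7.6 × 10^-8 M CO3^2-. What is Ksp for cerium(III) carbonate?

Ce2(CO3)3(s) ⇌ 2 Ce^3+(aq) + 3 CO3^2-(aq)
Stoichiometry gives [Ce^3+] = (2/3)[CO3^2-] = 5.07 × 10^-8 M.
Ksp = [Ce^3+]^2[CO3^2-]^3
Ksp = (5.07 × 10^-8)^2 × (7.6 x 10^-8)^3 = 1.1 × 10^-36

1.1 x 10^-36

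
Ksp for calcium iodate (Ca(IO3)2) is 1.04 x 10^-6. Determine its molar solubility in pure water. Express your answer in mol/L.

s = 6.38 × 10^-3 M

Ca(IO3)2(s) <=> Ca^2+ + 2 IO3^-
Ksp = [Ca^2+][IO3^-]^2
If s mol/L of Ca(IO3)2 dissolves, [Ca^2+] = s and [IO3^-] = 2s.
Substituting: Ksp = s(2s)^2 = 4s^3
s = (1.04 x 10^-6 / 4)^(1/3) = 6.38 × 10^-3 M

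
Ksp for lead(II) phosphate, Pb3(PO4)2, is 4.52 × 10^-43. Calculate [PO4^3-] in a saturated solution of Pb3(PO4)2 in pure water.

Pb3(PO4)2(s) ⇌ 3 Pb^2+(aq) + 2 PO4^3-(aq)
Ksp = [Pb^2+]^3[PO4^3-]^2
Let s = molar solubility. Then [Pb^2+] = 3s and [PO4^3-] = 2s.
Ksp = (3s)^3(2s)^2 = 108s^5
s^5 = 4.52 × 10^-43 / 108, so s = 1.332 × 10^-9 M
[PO4^3-] = 2s = 2.66 × 10^-9 M

[PO4^3-] ≈ 2.66 × 10^-9 M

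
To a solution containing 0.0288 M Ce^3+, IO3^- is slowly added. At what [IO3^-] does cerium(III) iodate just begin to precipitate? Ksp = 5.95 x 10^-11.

1.27 × 10^-3 M

Ce(IO3)3(s) ⇌ Ce^3+(aq) + 3 IO3^-(aq)
Ksp = [Ce^3+][IO3^-]^3
Precipitation begins when Q = Ksp. With [Ce^3+] = 0.0288 M:
5.95 x 10^-11 = (0.0288) × [IO3^-]^3
[IO3^-] = (5.95 x 10^-11 / 2.88 × 10^-2)^(1/3) = 1.27 x 10^-3 M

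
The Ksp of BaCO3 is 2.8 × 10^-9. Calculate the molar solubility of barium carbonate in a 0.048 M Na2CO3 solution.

BaCO3(s) ⇌ Ba^2+(aq) + CO3^2-(aq)
Ksp = [Ba^2+][CO3^2-]
If s mol/L dissolves here, [Ba^2+] = s, [CO3^2-] = 0.048 + s ≈ 0.048 (Ksp is small, so little additional dissolves).
Ksp ≈ s × 0.048
s = 5.8 x 10^-8 M
Check: s = 5.8 x 10^-8 ≪ 0.048, so the approximation is valid.

s ≈ 5.8 × 10^-8 M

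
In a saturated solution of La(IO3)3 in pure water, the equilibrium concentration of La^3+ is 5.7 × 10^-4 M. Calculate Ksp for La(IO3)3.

La(IO3)3(s) ⇌ La^3+(aq) + 3 IO3^-(aq)
Stoichiometry gives [IO3^-] = (3/1)[La^3+] = 1.71 x 10^-3 M.
Ksp = [La^3+][IO3^-]^3
Ksp = 5.7 × 10^-4 × (1.71 x 10^-3)^3 = 2.9 × 10^-12

Ksp = 2.9e-12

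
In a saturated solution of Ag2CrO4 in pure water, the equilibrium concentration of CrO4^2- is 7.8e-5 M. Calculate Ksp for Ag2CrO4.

Ksp = 1.9 × 10^-12

Ag2CrO4(s) ⇌ 2 Ag^+(aq) + CrO4^2-(aq)
Stoichiometry gives [Ag^+] = (2/1)[CrO4^2-] = 1.56 × 10^-4 M.
Ksp = [Ag^+]^2[CrO4^2-]
Ksp = (1.56 × 10^-4)^2 × 7.8 × 10^-5 = 1.9 × 10^-12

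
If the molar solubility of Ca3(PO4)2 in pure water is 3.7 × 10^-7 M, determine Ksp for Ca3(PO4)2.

Ksp ≈ 7.5 × 10^-31

Ca3(PO4)2(s) ⇌ 3 Ca^2+ + 2 PO4^3-
Let s = molar solubility. Then [Ca^2+] = 3s and [PO4^3-] = 2s.
Ksp = [Ca^2+]^3[PO4^3-]^2
Ksp = (3s)^3(2s)^2 = 108s^5
Ksp = 108 × (3.7 × 10^-7)^5 = 7.5 x 10^-31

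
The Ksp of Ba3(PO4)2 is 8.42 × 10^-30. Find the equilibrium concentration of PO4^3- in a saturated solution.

[PO4^3-] ≈ 1.20 × 10^-6 M

Ba3(PO4)2(s) ⇌ 3 Ba^2+(aq) + 2 PO4^3-(aq)
Ksp = [Ba^2+]^3[PO4^3-]^2
Let s = molar solubility. Then [Ba^2+] = 3s and [PO4^3-] = 2s.
So Ksp = (3s)^3 × (2s)^2 = 108s^5
s = (8.42 × 10^-30 / 108)^(1/5) = 6.003 x 10^-7 M
[PO4^3-] = 2s = 1.20 × 10^-6 M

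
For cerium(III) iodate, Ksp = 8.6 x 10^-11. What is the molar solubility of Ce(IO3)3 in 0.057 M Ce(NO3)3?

Ce(IO3)3(s) ⇌ Ce^3+(aq) + 3 IO3^-(aq)
Ksp = [Ce^3+][IO3^-]^3
Let s = moles of Ce(IO3)3 that dissolve per litre. [Ce^3+] = 0.057 + s ≈ 0.057, [IO3^-] = 3s (Ksp is small, so little additional dissolves).
Ksp ≈ 0.057 × (3s)^3
s = 3.8 x 10^-4 M
Check: s = 3.8 × 10^-4 ≪ 0.057, so the approximation is valid.

s = 3.8 x 10^-4 M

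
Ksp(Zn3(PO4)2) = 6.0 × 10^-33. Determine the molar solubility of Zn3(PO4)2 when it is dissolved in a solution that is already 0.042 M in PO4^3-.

5.0 × 10^-11 M

Zn3(PO4)2(s) <=> 3 Zn^2+(aq) + 2 PO4^3-(aq)
Ksp = [Zn^2+]^3[PO4^3-]^2
If s mol/L dissolves here, [Zn^2+] = 3s, [PO4^3-] = 0.042 + 2s ≈ 0.042 (common-ion effect: PO4^3- is already 0.042 M).
Ksp ≈ (3s)^3 × (0.042)^2
s = 5.0 × 10^-11 M
Check: 2s = 1.0 × 10^-10 ≪ 0.042, so the approximation is valid.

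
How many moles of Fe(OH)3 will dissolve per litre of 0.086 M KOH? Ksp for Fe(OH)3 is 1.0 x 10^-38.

1.6e-35 M

Fe(OH)3(s) ⇌ Fe^3+ + 3 OH^-
Ksp = [Fe^3+][OH^-]^3
If s mol/L dissolves here, [Fe^3+] = s, [OH^-] = 0.086 + 3s ≈ 0.086 (common-ion effect: OH^- is already 0.086 M).
Ksp ≈ s × (0.086)^3
s = 1.6 x 10^-35 M
Check: 3s = 4.7 × 10^-35 ≪ 0.086, so the approximation is valid.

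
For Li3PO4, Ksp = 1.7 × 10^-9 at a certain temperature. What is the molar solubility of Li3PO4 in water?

2.8 × 10^-3 M

Li3PO4(s) <=> 3 Li^+ + PO4^3-
Ksp = [Li^+]^3[PO4^3-]
With molar solubility s: [Li^+] = 3s, [PO4^3-] = s.
Ksp = (3s)^3s = 27s^4
s = (1.7 × 10^-9 / 27)^(1/4) = 2.8 x 10^-3 M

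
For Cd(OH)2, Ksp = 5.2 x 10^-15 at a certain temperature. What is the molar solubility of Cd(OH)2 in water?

s = 1.1 × 10^-5 M

Cd(OH)2(s) ⇌ Cd^2+ + 2 OH^-
Ksp = [Cd^2+][OH^-]^2
Let s = molar solubility. Then [Cd^2+] = s and [OH^-] = 2s.
So Ksp = s × (2s)^2 = 4s^3
s = (5.2 x 10^-15 / 4)^(1/3) = 1.1 × 10^-5 M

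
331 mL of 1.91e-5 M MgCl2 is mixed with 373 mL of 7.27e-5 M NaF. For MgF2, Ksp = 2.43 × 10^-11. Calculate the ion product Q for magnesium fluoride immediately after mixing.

1.33e-14

Total volume = 331 + 373 = 704 mL.
[Mg^2+] = 1.91 × 10^-5 × (331/704) = 8.980 × 10^-6 M
[F^-] = 7.27 × 10^-5 × (373/704) = 3.852 × 10^-5 M
MgF2(s) ⇌ Mg^2+ + 2 F^-, so Q = [Mg^2+][F^-]^2
Q = (8.980 × 10^-6)(3.852 × 10^-5)^2 = 1.33 × 10^-14
Q < Ksp, so no precipitate of MgF2 forms.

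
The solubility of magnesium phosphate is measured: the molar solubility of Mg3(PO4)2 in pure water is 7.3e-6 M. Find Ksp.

Mg3(PO4)2(s) ⇌ 3 Mg^2+ + 2 PO4^3-
If s mol/L of Mg3(PO4)2 dissolves, [Mg^2+] = 3s and [PO4^3-] = 2s.
Ksp = [Mg^2+]^3[PO4^3-]^2
So Ksp = (3s)^3 × (2s)^2 = 108s^5
With s = 7.3 × 10^-6: Ksp = 2.2 x 10^-24

Ksp ≈ 2.2 x 10^-24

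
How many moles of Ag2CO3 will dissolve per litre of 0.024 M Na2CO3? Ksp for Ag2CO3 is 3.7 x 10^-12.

6.2 × 10^-6 M

Ag2CO3(s) ⇌ 2 Ag^+(aq) + CO3^2-(aq)
Ksp = [Ag^+]^2[CO3^2-]
Let s be the molar solubility in this solution. [Ag^+] = 2s, [CO3^2-] = 0.024 + s ≈ 0.024 (since CO3^2- from Na2CO3 dominates).
Ksp ≈ (2s)^2 × 0.024
s = 6.2 x 10^-6 M
Check: s = 6.2 × 10^-6 ≪ 0.024, so the approximation is valid.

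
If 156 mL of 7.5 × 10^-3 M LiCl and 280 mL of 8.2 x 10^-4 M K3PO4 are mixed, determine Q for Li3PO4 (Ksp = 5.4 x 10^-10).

Total volume = 156 + 280 = 436 mL.
[Li^+] = 7.5 × 10^-3 × (156/436) = 2.68 x 10^-3 M
[PO4^3-] = 8.2 × 10^-4 × (280/436) = 5.27 × 10^-4 M
Li3PO4(s) <=> 3 Li^+ + PO4^3-, so Q = [Li^+]^3[PO4^3-]
Q = (2.68 × 10^-3)^3(5.27 × 10^-4) = 1.0 x 10^-11
Q < Ksp, so no precipitate of Li3PO4 forms.

1.0 x 10^-11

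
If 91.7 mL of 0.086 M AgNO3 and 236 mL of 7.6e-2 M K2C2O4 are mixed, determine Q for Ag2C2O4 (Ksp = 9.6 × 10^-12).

Total volume = 91.7 + 236 = 327.7 mL.
[Ag^+] = 8.6 × 10^-2 × (91.7/327.7) = 2.41 × 10^-2 M
[C2O4^2-] = 7.6 × 10^-2 × (236/327.7) = 5.47 × 10^-2 M
Ag2C2O4(s) <=> 2 Ag^+(aq) + C2O4^2-(aq), so Q = [Ag^+]^2[C2O4^2-]
Q = (2.41 × 10^-2)^2(5.47 x 10^-2) = 3.2 × 10^-5
Q > Ksp, so Ag2C2O4 will precipitate.

3.2e-5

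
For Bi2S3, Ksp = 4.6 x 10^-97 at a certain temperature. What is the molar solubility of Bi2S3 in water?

s ≈ 2.1e-20 M

Bi2S3(s) ⇌ 2 Bi^3+ + 3 S^2-
Ksp = [Bi^3+]^2[S^2-]^3
For each mole of Bi2S3 that dissolves: [Bi^3+] = 2s, [S^2-] = 3s.
Ksp = (2s)^2(3s)^3 = 108s^5
s^5 = 4.6 x 10^-97 / 108, so s = 2.1 × 10^-20 M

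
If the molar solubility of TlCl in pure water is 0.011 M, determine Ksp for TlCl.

TlCl(s) ⇌ Tl^+ + Cl^-
If s mol/L of TlCl dissolves, [Tl^+] = s and [Cl^-] = s.
Ksp = [Tl^+][Cl^-]
Ksp = s^2
Ksp = (1.1 × 10^-2)^2 = 1.2 x 10^-4

1.2e-4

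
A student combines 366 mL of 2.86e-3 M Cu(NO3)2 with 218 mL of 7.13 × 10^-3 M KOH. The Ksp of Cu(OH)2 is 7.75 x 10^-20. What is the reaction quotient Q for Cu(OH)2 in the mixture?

1.27 × 10^-8

Total volume = 366 + 218 = 584 mL.
[Cu^2+] = 2.86 x 10^-3 × (366/584) = 1.792 × 10^-3 M
[OH^-] = 7.13 x 10^-3 × (218/584) = 2.662 x 10^-3 M
Cu(OH)2(s) <=> Cu^2+(aq) + 2 OH^-(aq), so Q = [Cu^2+][OH^-]^2
Q = (1.792 × 10^-3)(2.662 × 10^-3)^2 = 1.27 × 10^-8
Q > Ksp, so Cu(OH)2 will precipitate.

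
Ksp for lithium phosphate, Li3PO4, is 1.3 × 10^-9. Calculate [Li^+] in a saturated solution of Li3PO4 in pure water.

[Li^+] ≈ 7.9e-3 M

Li3PO4(s) ⇌ 3 Li^+ + PO4^3-
Ksp = [Li^+]^3[PO4^3-]
Let s = molar solubility. Then [Li^+] = 3s and [PO4^3-] = s.
So Ksp = (3s)^3 × s = 27s^4
Solving, s = (1.3 × 10^-9/27)^(1/4) = 2.63 x 10^-3 M
[Li^+] = 3s = 7.9 x 10^-3 M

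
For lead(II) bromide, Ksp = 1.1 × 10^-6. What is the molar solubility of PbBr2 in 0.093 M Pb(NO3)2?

s ≈ 1.7 × 10^-3 M

PbBr2(s) <=> Pb^2+(aq) + 2 Br^-(aq)
Ksp = [Pb^2+][Br^-]^2
Let s be the molar solubility in this solution. [Pb^2+] = 0.093 + s ≈ 0.093, [Br^-] = 2s (since Pb^2+ from Pb(NO3)2 dominates).
Ksp ≈ 0.093 × (2s)^2
s = 1.7 × 10^-3 M
Check: s = 1.7 x 10^-3 ≪ 0.093, so the approximation is valid.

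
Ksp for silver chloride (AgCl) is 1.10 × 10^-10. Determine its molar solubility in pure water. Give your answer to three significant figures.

1.05 x 10^-5 M

AgCl(s) <=> Ag^+ + Cl^-
Ksp = [Ag^+][Cl^-]
If s mol/L of AgCl dissolves, [Ag^+] = s and [Cl^-] = s.
Ksp = (s)(s) = s^2
s = √(1.10 × 10^-10) = 1.05 x 10^-5 M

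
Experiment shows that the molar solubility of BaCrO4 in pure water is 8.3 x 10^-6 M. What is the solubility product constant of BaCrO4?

Ksp = 6.9e-11

BaCrO4(s) <=> Ba^2+(aq) + CrO4^2-(aq)
With molar solubility s: [Ba^2+] = s, [CrO4^2-] = s.
Ksp = [Ba^2+][CrO4^2-]
Ksp = s × s = s^2
With s = 8.3 × 10^-6: Ksp = 6.9 x 10^-11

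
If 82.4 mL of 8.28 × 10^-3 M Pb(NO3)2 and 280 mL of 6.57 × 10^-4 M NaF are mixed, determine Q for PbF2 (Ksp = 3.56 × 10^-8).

Q = 4.85 x 10^-10

Total volume = 82.4 + 280 = 362.4 mL.
[Pb^2+] = 8.28 × 10^-3 × (82.4/362.4) = 1.883 × 10^-3 M
[F^-] = 6.57 × 10^-4 × (280/362.4) = 5.076 x 10^-4 M
PbF2(s) ⇌ Pb^2+(aq) + 2 F^-(aq), so Q = [Pb^2+][F^-]^2
Q = (1.883 x 10^-3)(5.076 × 10^-4)^2 = 4.85 × 10^-10
Q < Ksp, so no precipitate of PbF2 forms.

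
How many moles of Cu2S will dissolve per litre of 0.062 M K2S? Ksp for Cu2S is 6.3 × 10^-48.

Cu2S(s) <=> 2 Cu^+ + S^2-
Ksp = [Cu^+]^2[S^2-]
Let s = moles of Cu2S that dissolve per litre. [Cu^+] = 2s, [S^2-] = 0.062 + s ≈ 0.062 (Ksp is small, so little additional dissolves).
Ksp ≈ (2s)^2 × 0.062
s = 5.0 × 10^-24 M
Check: s = 5.0 × 10^-24 ≪ 0.062, so the approximation is valid.

s = 5.0 x 10^-24 M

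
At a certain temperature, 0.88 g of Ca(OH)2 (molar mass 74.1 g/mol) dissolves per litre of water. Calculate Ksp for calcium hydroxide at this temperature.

Molar solubility s = (8.8 x 10^-1 g/L) / (74.1 g/mol) = 1.19 x 10^-2 M.
Ca(OH)2(s) <=> Ca^2+ + 2 OH^-
Let s = molar solubility. Then [Ca^2+] = s and [OH^-] = 2s.
Ksp = [Ca^2+][OH^-]^2
So Ksp = s × (2s)^2 = 4s^3
Ksp = 4 × (1.19 x 10^-2)^3 = 6.7 × 10^-6

Ksp = 6.7 × 10^-6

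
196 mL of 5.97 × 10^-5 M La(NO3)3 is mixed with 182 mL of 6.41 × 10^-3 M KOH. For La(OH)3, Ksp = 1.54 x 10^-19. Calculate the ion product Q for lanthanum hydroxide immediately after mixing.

Total volume = 196 + 182 = 378 mL.
[La^3+] = 5.97 × 10^-5 × (196/378) = 3.096 × 10^-5 M
[OH^-] = 6.41 x 10^-3 × (182/378) = 3.086 x 10^-3 M
La(OH)3(s) ⇌ La^3+ + 3 OH^-, so Q = [La^3+][OH^-]^3
Q = (3.096 × 10^-5)(3.086 × 10^-3)^3 = 9.10 × 10^-13
Q > Ksp, so La(OH)3 will precipitate.

Q ≈ 9.10 x 10^-13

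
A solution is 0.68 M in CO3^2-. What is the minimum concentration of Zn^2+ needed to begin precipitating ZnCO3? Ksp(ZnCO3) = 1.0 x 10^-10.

ZnCO3(s) ⇌ Zn^2+ + CO3^2-
Ksp = [Zn^2+][CO3^2-]
Precipitation begins when Q = Ksp. With [CO3^2-] = 0.68 M:
1.0 x 10^-10 = (0.68) × [Zn^2+]
[Zn^2+] = (1.0 x 10^-10 / 6.8 x 10^-1) = 1.5 × 10^-10 M

[Zn^2+] ≈ 1.5e-10 M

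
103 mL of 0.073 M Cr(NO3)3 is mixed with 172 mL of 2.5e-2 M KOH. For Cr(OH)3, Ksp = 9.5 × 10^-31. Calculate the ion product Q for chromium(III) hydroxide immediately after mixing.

Total volume = 103 + 172 = 275 mL.
[Cr^3+] = 7.3 × 10^-2 × (103/275) = 2.73 × 10^-2 M
[OH^-] = 2.5 × 10^-2 × (172/275) = 1.56 × 10^-2 M
Cr(OH)3(s) ⇌ Cr^3+(aq) + 3 OH^-(aq), so Q = [Cr^3+][OH^-]^3
Q = (2.73 × 10^-2)(1.56 × 10^-2)^3 = 1.0 × 10^-7
Q > Ksp, so Cr(OH)3 will precipitate.

Q ≈ 1.0 × 10^-7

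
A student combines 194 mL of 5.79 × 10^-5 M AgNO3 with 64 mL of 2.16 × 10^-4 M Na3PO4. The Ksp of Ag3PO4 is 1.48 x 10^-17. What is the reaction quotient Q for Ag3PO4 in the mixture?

4.42 × 10^-18

Total volume = 194 + 64 = 258 mL.
[Ag^+] = 5.79 × 10^-5 × (194/258) = 4.354 x 10^-5 M
[PO4^3-] = 2.16 x 10^-4 × (64/258) = 5.358 × 10^-5 M
Ag3PO4(s) <=> 3 Ag^+(aq) + PO4^3-(aq), so Q = [Ag^+]^3[PO4^3-]
Q = (4.354 × 10^-5)^3(5.358 x 10^-5) = 4.42 × 10^-18
Q < Ksp, so no precipitate of Ag3PO4 forms.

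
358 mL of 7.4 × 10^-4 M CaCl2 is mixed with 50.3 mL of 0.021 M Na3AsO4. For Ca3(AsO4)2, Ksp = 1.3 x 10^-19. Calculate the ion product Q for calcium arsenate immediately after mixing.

Total volume = 358 + 50.3 = 408.3 mL.
[Ca^2+] = 7.4 × 10^-4 × (358/408.3) = 6.49 x 10^-4 M
[AsO4^3-] = 2.1 × 10^-2 × (50.3/408.3) = 2.59 × 10^-3 M
Ca3(AsO4)2(s) <=> 3 Ca^2+(aq) + 2 AsO4^3-(aq), so Q = [Ca^2+]^3[AsO4^3-]^2
Q = (6.49 x 10^-4)^3(2.59 x 10^-3)^2 = 1.8 × 10^-15
Q > Ksp, so Ca3(AsO4)2 will precipitate.

Q ≈ 1.8 × 10^-15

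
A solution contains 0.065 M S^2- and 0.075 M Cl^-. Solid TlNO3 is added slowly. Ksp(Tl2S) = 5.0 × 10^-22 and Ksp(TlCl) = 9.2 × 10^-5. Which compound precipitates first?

Tl2S

Precipitation of each salt starts when its ion product equals its Ksp.
For Tl2S: 5.0 × 10^-22 = 0.065 × [Tl^+]^2  ⇒  [Tl^+] = 8.8 x 10^-11 M.
For TlCl: 9.2 × 10^-5 = 0.075 × [Tl^+]  ⇒  [Tl^+] = 1.2 x 10^-3 M.
The salt with the lower threshold [Tl^+] precipitates first: Tl2S.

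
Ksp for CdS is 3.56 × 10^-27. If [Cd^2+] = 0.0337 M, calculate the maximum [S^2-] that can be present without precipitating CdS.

CdS(s) ⇌ Cd^2+(aq) + S^2-(aq)
Ksp = [Cd^2+][S^2-]
Precipitation begins when Q = Ksp. With [Cd^2+] = 0.0337 M:
3.56 × 10^-27 = (0.0337) × [S^2-]
[S^2-] = (3.56 × 10^-27 / 3.37 × 10^-2) = 1.06 x 10^-25 M

[S^2-] ≈ 1.06e-25 M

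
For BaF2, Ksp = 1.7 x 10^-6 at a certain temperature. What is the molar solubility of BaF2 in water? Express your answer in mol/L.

s = 7.5e-3 M

BaF2(s) <=> Ba^2+ + 2 F^-
Ksp = [Ba^2+][F^-]^2
Let s = molar solubility. Then [Ba^2+] = s and [F^-] = 2s.
So Ksp = s × (2s)^2 = 4s^3
s^3 = 1.7 x 10^-6 / 4, so s = 7.5 × 10^-3 M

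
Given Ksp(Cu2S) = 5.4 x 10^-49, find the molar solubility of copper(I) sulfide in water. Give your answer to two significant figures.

5.1 x 10^-17 M

Cu2S(s) ⇌ 2 Cu^+ + S^2-
Ksp = [Cu^+]^2[S^2-]
If s mol/L of Cu2S dissolves, [Cu^+] = 2s and [S^2-] = s.
So Ksp = (2s)^2 × s = 4s^3
Solving, s = (5.4 x 10^-49/4)^(1/3) = 5.1 × 10^-17 M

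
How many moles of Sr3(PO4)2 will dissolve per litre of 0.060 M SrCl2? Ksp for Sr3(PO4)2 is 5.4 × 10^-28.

s ≈ 7.9 x 10^-13 M

Sr3(PO4)2(s) ⇌ 3 Sr^2+(aq) + 2 PO4^3-(aq)
Ksp = [Sr^2+]^3[PO4^3-]^2
Let s be the molar solubility in this solution. [Sr^2+] = 0.060 + 3s ≈ 0.060, [PO4^3-] = 2s (since Sr^2+ from SrCl2 dominates).
Ksp ≈ (0.060)^3 × (2s)^2
s = 7.9 × 10^-13 M
Check: 3s = 2.4 × 10^-12 ≪ 0.060, so the approximation is valid.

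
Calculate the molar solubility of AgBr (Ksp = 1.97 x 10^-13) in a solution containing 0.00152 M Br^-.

s ≈ 1.30e-10 M

AgBr(s) <=> Ag^+(aq) + Br^-(aq)
Ksp = [Ag^+][Br^-]
Let s be the molar solubility in this solution. [Ag^+] = s, [Br^-] = 0.00152 + s ≈ 0.00152 (common-ion effect: Br^- is already 0.00152 M).
Ksp ≈ s × 0.00152
s = 1.30 x 10^-10 M
Check: s = 1.3 × 10^-10 ≪ 0.00152, so the approximation is valid.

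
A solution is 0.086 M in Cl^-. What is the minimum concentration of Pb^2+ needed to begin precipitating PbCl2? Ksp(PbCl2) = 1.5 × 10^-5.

[Pb^2+] ≈ 2.0 × 10^-3 M

PbCl2(s) <=> Pb^2+(aq) + 2 Cl^-(aq)
Ksp = [Pb^2+][Cl^-]^2
Precipitation begins when Q = Ksp. With [Cl^-] = 0.086 M:
1.5 × 10^-5 = (0.086)^2 × [Pb^2+]
[Pb^2+] = (1.5 × 10^-5 / 7.40 × 10^-3) = 2.0 x 10^-3 M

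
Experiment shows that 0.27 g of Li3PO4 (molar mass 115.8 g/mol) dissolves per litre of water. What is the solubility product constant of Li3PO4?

Molar solubility s = (2.7 x 10^-1 g/L) / (115.8 g/mol) = 2.33 × 10^-3 M.
Li3PO4(s) <=> 3 Li^+ + PO4^3-
Let s = molar solubility. Then [Li^+] = 3s and [PO4^3-] = s.
Ksp = [Li^+]^3[PO4^3-]
Ksp = (3s)^3s = 27s^4
Ksp = 27 × (2.33 × 10^-3)^4 = 8.0 × 10^-10

Ksp ≈ 8.0e-10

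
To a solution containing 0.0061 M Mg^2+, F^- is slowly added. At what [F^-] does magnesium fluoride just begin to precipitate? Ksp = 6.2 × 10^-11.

MgF2(s) ⇌ Mg^2+(aq) + 2 F^-(aq)
Ksp = [Mg^2+][F^-]^2
Precipitation begins when Q = Ksp. With [Mg^2+] = 0.0061 M:
6.2 × 10^-11 = (0.0061) × [F^-]^2
[F^-] = (6.2 × 10^-11 / 6.1 × 10^-3)^(1/2) = 1.0 × 10^-4 M

[F^-] ≈ 1.0e-4 M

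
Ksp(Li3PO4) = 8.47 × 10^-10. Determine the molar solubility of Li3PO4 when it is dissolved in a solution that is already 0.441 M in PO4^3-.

4.14 × 10^-4 M

Li3PO4(s) <=> 3 Li^+(aq) + PO4^3-(aq)
Ksp = [Li^+]^3[PO4^3-]
Let s = moles of Li3PO4 that dissolve per litre. [Li^+] = 3s, [PO4^3-] = 0.441 + s ≈ 0.441 (common-ion effect: PO4^3- is already 0.441 M).
Ksp ≈ (3s)^3 × 0.441
s = 4.14 x 10^-4 M
Check: s = 4.1 × 10^-4 ≪ 0.441, so the approximation is valid.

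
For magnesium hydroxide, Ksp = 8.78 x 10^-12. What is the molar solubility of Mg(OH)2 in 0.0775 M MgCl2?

s ≈ 5.32e-6 M

Mg(OH)2(s) ⇌ Mg^2+(aq) + 2 OH^-(aq)
Ksp = [Mg^2+][OH^-]^2
If s mol/L dissolves here, [Mg^2+] = 0.0775 + s ≈ 0.0775, [OH^-] = 2s (since Mg^2+ from MgCl2 dominates).
Ksp ≈ 0.0775 × (2s)^2
s = 5.32 × 10^-6 M
Check: s = 5.3 × 10^-6 ≪ 0.0775, so the approximation is valid.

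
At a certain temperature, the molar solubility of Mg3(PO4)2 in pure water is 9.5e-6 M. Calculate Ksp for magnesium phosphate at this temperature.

Mg3(PO4)2(s) ⇌ 3 Mg^2+ + 2 PO4^3-
For each mole of Mg3(PO4)2 that dissolves: [Mg^2+] = 3s, [PO4^3-] = 2s.
Ksp = [Mg^2+]^3[PO4^3-]^2
So Ksp = (3s)^3 × (2s)^2 = 108s^5
Ksp = 108 × (9.5 x 10^-6)^5 = 8.4 × 10^-24

Ksp ≈ 8.4 x 10^-24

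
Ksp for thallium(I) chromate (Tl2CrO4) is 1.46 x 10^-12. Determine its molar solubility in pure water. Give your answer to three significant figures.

Tl2CrO4(s) ⇌ 2 Tl^+ + CrO4^2-
Ksp = [Tl^+]^2[CrO4^2-]
If s mol/L of Tl2CrO4 dissolves, [Tl^+] = 2s and [CrO4^2-] = s.
So Ksp = (2s)^2 × s = 4s^3
s^3 = 1.46 x 10^-12 / 4, so s = 7.15 x 10^-5 M

7.15 × 10^-5 M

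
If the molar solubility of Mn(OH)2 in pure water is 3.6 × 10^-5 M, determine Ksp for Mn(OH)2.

Ksp ≈ 1.9 x 10^-13

Mn(OH)2(s) ⇌ Mn^2+(aq) + 2 OH^-(aq)
If s mol/L of Mn(OH)2 dissolves, [Mn^2+] = s and [OH^-] = 2s.
Ksp = [Mn^2+][OH^-]^2
Substituting: Ksp = s(2s)^2 = 4s^3
Ksp = 4 × (3.6 × 10^-5)^3 = 1.9 × 10^-13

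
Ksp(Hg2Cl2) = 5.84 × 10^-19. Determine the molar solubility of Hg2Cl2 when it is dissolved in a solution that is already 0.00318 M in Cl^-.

Hg2Cl2(s) ⇌ Hg2^2+(aq) + 2 Cl^-(aq)
Ksp = [Hg2^2+][Cl^-]^2
Let s = moles of Hg2Cl2 that dissolve per litre. [Hg2^2+] = s, [Cl^-] = 0.00318 + 2s ≈ 0.00318 (Ksp is small, so little additional dissolves).
Ksp ≈ s × (0.00318)^2
s = 5.78 × 10^-14 M
Check: 2s = 1.2 x 10^-13 ≪ 0.00318, so the approximation is valid.

5.78 × 10^-14 M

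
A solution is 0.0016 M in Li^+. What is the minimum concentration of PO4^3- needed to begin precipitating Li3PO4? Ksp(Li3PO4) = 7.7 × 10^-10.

1.9e-1 M

Li3PO4(s) ⇌ 3 Li^+ + PO4^3-
Ksp = [Li^+]^3[PO4^3-]
Precipitation begins when Q = Ksp. With [Li^+] = 0.0016 M:
7.7 × 10^-10 = (0.0016)^3 × [PO4^3-]
[PO4^3-] = (7.7 × 10^-10 / 4.10 × 10^-9) = 1.9 x 10^-1 M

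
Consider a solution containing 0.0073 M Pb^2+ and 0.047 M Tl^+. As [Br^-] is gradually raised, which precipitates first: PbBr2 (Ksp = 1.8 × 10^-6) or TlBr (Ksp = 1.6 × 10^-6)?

Precipitation of each salt starts when its ion product equals its Ksp.
For PbBr2: 1.8 × 10^-6 = 0.0073 × [Br^-]^2  ⇒  [Br^-] = 1.6 × 10^-2 M.
For TlBr: 1.6 × 10^-6 = 0.047 × [Br^-]  ⇒  [Br^-] = 3.4 × 10^-5 M.
The salt with the lower threshold [Br^-] precipitates first: TlBr.

TlBr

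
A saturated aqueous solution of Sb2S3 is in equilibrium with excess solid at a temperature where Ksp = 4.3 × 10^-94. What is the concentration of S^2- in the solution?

[S^2-] ≈ 2.5 x 10^-19 M

Sb2S3(s) ⇌ 2 Sb^3+(aq) + 3 S^2-(aq)
Ksp = [Sb^3+]^2[S^2-]^3
For each mole of Sb2S3 that dissolves: [Sb^3+] = 2s, [S^2-] = 3s.
Substituting: Ksp = (2s)^2(3s)^3 = 108s^5
Solving, s = (4.3 × 10^-94/108)^(1/5) = 8.32 x 10^-20 M
[S^2-] = 3s = 2.5 × 10^-19 M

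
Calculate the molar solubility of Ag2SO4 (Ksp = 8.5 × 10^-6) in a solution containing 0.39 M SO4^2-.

Ag2SO4(s) ⇌ 2 Ag^+(aq) + SO4^2-(aq)
Ksp = [Ag^+]^2[SO4^2-]
If s mol/L dissolves here, [Ag^+] = 2s, [SO4^2-] = 0.39 + s ≈ 0.39 (Ksp is small, so little additional dissolves).
Ksp ≈ (2s)^2 × 0.39
s = 2.3 x 10^-3 M
Check: s = 2.3 x 10^-3 ≪ 0.39, so the approximation is valid.

s ≈ 2.3 × 10^-3 M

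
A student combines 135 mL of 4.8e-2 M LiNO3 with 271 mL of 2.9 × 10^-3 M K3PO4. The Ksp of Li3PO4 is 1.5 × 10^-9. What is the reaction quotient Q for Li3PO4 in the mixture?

Total volume = 135 + 271 = 406 mL.
[Li^+] = 4.8 × 10^-2 × (135/406) = 1.60 × 10^-2 M
[PO4^3-] = 2.9 x 10^-3 × (271/406) = 1.94 × 10^-3 M
Li3PO4(s) <=> 3 Li^+ + PO4^3-, so Q = [Li^+]^3[PO4^3-]
Q = (1.60 × 10^-2)^3(1.94 × 10^-3) = 7.9 × 10^-9
Q > Ksp, so Li3PO4 will precipitate.

Q ≈ 7.9 × 10^-9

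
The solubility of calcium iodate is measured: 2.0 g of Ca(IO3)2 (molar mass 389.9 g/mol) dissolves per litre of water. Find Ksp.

Molar solubility s = (2.0 g/L) / (389.9 g/mol) = 5.13 × 10^-3 M.
Ca(IO3)2(s) ⇌ Ca^2+(aq) + 2 IO3^-(aq)
For each mole of Ca(IO3)2 that dissolves: [Ca^2+] = s, [IO3^-] = 2s.
Ksp = [Ca^2+][IO3^-]^2
Ksp = s(2s)^2 = 4s^3
Ksp = 4 × (5.13 × 10^-3)^3 = 5.4 × 10^-7

Ksp = 5.4 × 10^-7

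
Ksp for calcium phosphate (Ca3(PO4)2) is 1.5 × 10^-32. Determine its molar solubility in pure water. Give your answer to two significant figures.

Ca3(PO4)2(s) ⇌ 3 Ca^2+ + 2 PO4^3-
Ksp = [Ca^2+]^3[PO4^3-]^2
With molar solubility s: [Ca^2+] = 3s, [PO4^3-] = 2s.
Ksp = (3s)^3(2s)^2 = 108s^5
s = (1.5 × 10^-32 / 108)^(1/5) = 1.7 × 10^-7 M

s ≈ 1.7e-7 M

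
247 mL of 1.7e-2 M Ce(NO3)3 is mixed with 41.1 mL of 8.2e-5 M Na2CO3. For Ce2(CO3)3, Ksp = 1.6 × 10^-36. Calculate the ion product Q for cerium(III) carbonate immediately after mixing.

Q = 3.4e-19

Total volume = 247 + 41.1 = 288.1 mL.
[Ce^3+] = 1.7 × 10^-2 × (247/288.1) = 1.46 x 10^-2 M
[CO3^2-] = 8.2 x 10^-5 × (41.1/288.1) = 1.17 x 10^-5 M
Ce2(CO3)3(s) ⇌ 2 Ce^3+(aq) + 3 CO3^2-(aq), so Q = [Ce^3+]^2[CO3^2-]^3
Q = (1.46 × 10^-2)^2(1.17 x 10^-5)^3 = 3.4 x 10^-19
Q > Ksp, so Ce2(CO3)3 will precipitate.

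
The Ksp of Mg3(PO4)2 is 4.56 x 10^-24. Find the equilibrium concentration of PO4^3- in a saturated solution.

1.68 × 10^-5 M

Mg3(PO4)2(s) <=> 3 Mg^2+(aq) + 2 PO4^3-(aq)
Ksp = [Mg^2+]^3[PO4^3-]^2
If s mol/L of Mg3(PO4)2 dissolves, [Mg^2+] = 3s and [PO4^3-] = 2s.
Substituting: Ksp = (3s)^3(2s)^2 = 108s^5
Solving, s = (4.56 x 10^-24/108)^(1/5) = 8.416 x 10^-6 M
[PO4^3-] = 2s = 1.68 x 10^-5 M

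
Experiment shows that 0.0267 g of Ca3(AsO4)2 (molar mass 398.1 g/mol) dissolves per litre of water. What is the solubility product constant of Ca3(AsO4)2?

Molar solubility s = (2.67 × 10^-2 g/L) / (398.1 g/mol) = 6.707 × 10^-5 M.
Ca3(AsO4)2(s) <=> 3 Ca^2+ + 2 AsO4^3-
For each mole of Ca3(AsO4)2 that dissolves: [Ca^2+] = 3s, [AsO4^3-] = 2s.
Ksp = [Ca^2+]^3[AsO4^3-]^2
Substituting: Ksp = (3s)^3(2s)^2 = 108s^5
With s = 6.707 × 10^-5: Ksp = 1.47 × 10^-19

Ksp = 1.47 x 10^-19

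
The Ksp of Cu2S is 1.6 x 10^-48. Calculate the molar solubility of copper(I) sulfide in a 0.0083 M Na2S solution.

Cu2S(s) ⇌ 2 Cu^+(aq) + S^2-(aq)
Ksp = [Cu^+]^2[S^2-]
Let s be the molar solubility in this solution. [Cu^+] = 2s, [S^2-] = 0.0083 + s ≈ 0.0083 (since S^2- from Na2S dominates).
Ksp ≈ (2s)^2 × 0.0083
s = 6.9 x 10^-24 M
Check: s = 6.9 × 10^-24 ≪ 0.0083, so the approximation is valid.

s ≈ 6.9 × 10^-24 M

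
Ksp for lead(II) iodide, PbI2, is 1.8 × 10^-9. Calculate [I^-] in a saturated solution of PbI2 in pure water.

PbI2(s) <=> Pb^2+(aq) + 2 I^-(aq)
Ksp = [Pb^2+][I^-]^2
With molar solubility s: [Pb^2+] = s, [I^-] = 2s.
Ksp = s(2s)^2 = 4s^3
Solving, s = (1.8 × 10^-9/4)^(1/3) = 7.66 x 10^-4 M
[I^-] = 2s = 1.5 x 10^-3 M

[I^-] ≈ 1.5 x 10^-3 M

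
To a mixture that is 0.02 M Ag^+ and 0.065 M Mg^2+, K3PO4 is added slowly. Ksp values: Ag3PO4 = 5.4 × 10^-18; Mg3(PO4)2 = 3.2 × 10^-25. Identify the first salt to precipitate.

Ag3PO4

Each salt begins to precipitate when Q = Ksp, i.e. when [PO4^3-] reaches its threshold.
For Ag3PO4: 5.4 × 10^-18 = (0.02)^3 × [PO4^3-]  ⇒  [PO4^3-] = 6.8 × 10^-13 M.
For Mg3(PO4)2: 3.2 × 10^-25 = (0.065)^3 × [PO4^3-]^2  ⇒  [PO4^3-] = 3.4 x 10^-11 M.
The salt with the lower threshold [PO4^3-] precipitates first: Ag3PO4.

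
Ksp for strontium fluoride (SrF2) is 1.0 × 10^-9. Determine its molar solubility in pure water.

s ≈ 6.3 × 10^-4 M

SrF2(s) ⇌ Sr^2+(aq) + 2 F^-(aq)
Ksp = [Sr^2+][F^-]^2
Let s = molar solubility. Then [Sr^2+] = s and [F^-] = 2s.
Ksp = s(2s)^2 = 4s^3
s^3 = 1.0 × 10^-9 / 4, so s = 6.3 x 10^-4 M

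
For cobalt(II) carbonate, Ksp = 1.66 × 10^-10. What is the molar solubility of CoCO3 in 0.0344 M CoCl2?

CoCO3(s) ⇌ Co^2+(aq) + CO3^2-(aq)
Ksp = [Co^2+][CO3^2-]
If s mol/L dissolves here, [Co^2+] = 0.0344 + s ≈ 0.0344, [CO3^2-] = s (common-ion effect: Co^2+ is already 0.0344 M).
Ksp ≈ 0.0344 × s
s = 4.83 × 10^-9 M
Check: s = 4.8 × 10^-9 ≪ 0.0344, so the approximation is valid.

s = 4.83e-9 M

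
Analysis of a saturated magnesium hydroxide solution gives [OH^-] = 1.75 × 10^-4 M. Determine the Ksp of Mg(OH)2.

Ksp ≈ 2.68 x 10^-12

Mg(OH)2(s) ⇌ Mg^2+ + 2 OH^-
Stoichiometry gives [Mg^2+] = (1/2)[OH^-] = 8.750 × 10^-5 M.
Ksp = [Mg^2+][OH^-]^2
Ksp = 8.750 x 10^-5 × (1.75 × 10^-4)^2 = 2.68 x 10^-12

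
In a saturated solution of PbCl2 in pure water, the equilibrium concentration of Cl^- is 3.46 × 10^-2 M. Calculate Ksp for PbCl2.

PbCl2(s) <=> Pb^2+ + 2 Cl^-
Stoichiometry gives [Pb^2+] = (1/2)[Cl^-] = 1.730 × 10^-2 M.
Ksp = [Pb^2+][Cl^-]^2
Ksp = 1.730 x 10^-2 × (3.46 × 10^-2)^2 = 2.07 × 10^-5

Ksp = 2.07 × 10^-5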